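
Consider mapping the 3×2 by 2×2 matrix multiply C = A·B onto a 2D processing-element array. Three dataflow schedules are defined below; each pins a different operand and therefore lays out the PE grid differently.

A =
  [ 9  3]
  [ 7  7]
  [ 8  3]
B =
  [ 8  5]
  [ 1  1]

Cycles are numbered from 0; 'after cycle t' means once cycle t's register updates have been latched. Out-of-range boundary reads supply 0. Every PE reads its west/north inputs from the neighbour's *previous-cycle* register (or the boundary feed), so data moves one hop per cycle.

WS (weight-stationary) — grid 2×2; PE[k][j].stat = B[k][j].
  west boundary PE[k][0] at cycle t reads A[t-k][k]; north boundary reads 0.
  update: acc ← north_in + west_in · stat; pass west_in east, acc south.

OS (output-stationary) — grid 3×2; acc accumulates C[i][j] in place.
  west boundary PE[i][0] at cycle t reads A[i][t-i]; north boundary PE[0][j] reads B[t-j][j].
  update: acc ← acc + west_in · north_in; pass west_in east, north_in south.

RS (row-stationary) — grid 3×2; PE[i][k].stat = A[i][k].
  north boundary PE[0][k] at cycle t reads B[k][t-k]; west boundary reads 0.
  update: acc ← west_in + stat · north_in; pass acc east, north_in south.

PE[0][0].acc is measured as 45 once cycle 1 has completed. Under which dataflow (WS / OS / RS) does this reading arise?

dataflow = RS

— WS: 2×2; PE[0][0] trace:
  [0] (0,0) acc=72 (h:9 v:72)
  [1] (0,0) acc=56 (h:7 v:56)
— OS: 3×2; PE[0][0] trace:
  [0] (0,0) acc=72 (h:9 v:8)
  [1] (0,0) acc=75 (h:3 v:1)
— RS: 3×2; PE[0][0] trace:
  [0] (0,0) acc=72 (h:72 v:8)
  [1] (0,0) acc=45 (h:45 v:5)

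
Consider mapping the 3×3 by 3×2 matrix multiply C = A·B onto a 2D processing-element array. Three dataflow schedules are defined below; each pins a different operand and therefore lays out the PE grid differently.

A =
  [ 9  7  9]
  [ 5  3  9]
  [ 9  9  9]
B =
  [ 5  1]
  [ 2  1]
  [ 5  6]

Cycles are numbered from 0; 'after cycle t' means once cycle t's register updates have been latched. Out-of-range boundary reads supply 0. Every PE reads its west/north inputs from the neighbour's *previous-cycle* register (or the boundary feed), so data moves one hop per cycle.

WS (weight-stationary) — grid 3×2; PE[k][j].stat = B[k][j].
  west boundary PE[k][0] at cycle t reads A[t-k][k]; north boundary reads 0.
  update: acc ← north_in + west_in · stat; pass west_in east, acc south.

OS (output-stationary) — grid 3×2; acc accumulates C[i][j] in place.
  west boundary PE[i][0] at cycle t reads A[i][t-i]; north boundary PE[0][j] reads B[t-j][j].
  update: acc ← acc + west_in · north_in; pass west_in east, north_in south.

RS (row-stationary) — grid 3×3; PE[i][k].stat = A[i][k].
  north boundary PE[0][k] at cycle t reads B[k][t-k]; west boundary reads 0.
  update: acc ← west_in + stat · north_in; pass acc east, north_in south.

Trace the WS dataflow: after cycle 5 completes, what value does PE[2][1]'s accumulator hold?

Tracing WS — 3×2 array, target PE[2][1]:
  @0  [1,1]  acc 0  |  →0  ↓0
  @0  [2,0]  acc 0  |  →0  ↓0
  @0  [2,1]  acc 0  |  →0  ↓0
  @1  [1,1]  acc 0  |  →0  ↓0
  @1  [2,0]  acc 0  |  →0  ↓0
  @1  [2,1]  acc 0  |  →0  ↓0
  @2  [1,1]  acc 16  |  →7  ↓16
  @2  [2,0]  acc 104  |  →9  ↓104
  @2  [2,1]  acc 0  |  →0  ↓0
  @3  [1,1]  acc 8  |  →3  ↓8
  @3  [2,0]  acc 76  |  →9  ↓76
  @3  [2,1]  acc 70  |  →9  ↓70
  @4  [1,1]  acc 18  |  →9  ↓18
  @4  [2,0]  acc 108  |  →9  ↓108
  @4  [2,1]  acc 62  |  →9  ↓62
  @5  [1,1]  acc 0  |  →0  ↓0
  @5  [2,0]  acc 0  |  →0  ↓0
  @5  [2,1]  acc 72  |  →9  ↓72

PE[2][1].acc = 72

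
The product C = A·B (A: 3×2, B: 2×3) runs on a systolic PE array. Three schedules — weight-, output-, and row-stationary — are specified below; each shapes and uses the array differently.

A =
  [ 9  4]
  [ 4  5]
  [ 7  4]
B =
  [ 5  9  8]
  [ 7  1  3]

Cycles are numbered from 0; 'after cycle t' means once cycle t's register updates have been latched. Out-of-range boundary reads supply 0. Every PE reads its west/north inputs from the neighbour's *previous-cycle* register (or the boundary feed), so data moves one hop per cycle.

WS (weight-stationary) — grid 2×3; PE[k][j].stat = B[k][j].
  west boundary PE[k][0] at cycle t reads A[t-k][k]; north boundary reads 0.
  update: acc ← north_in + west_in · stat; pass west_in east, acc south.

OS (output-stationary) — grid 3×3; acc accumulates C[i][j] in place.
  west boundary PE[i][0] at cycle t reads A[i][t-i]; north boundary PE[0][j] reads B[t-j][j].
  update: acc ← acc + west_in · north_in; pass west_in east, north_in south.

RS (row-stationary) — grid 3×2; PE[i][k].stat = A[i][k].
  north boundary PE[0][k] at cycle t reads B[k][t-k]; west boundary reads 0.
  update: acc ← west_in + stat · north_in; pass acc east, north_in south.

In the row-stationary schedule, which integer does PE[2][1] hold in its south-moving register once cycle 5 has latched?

RS 3×2: PE[2][1] cycle-by-cycle (with neighbour feeds):
  c0 r1c1: 0 / 0 / 0
  c0 r2c0: 0 / 0 / 0
  c0 r2c1: 0 / 0 / 0
  c1 r1c1: 0 / 0 / 0
  c1 r2c0: 0 / 0 / 0
  c1 r2c1: 0 / 0 / 0
  c2 r1c1: 55 / 55 / 7
  c2 r2c0: 35 / 35 / 5
  c2 r2c1: 0 / 0 / 0
  c3 r1c1: 41 / 41 / 1
  c3 r2c0: 63 / 63 / 9
  c3 r2c1: 63 / 63 / 7
  c4 r1c1: 47 / 47 / 3
  c4 r2c0: 56 / 56 / 8
  c4 r2c1: 67 / 67 / 1
  c5 r1c1: 0 / 0 / 0
  c5 r2c0: 0 / 0 / 0
  c5 r2c1: 68 / 68 / 3

register = 3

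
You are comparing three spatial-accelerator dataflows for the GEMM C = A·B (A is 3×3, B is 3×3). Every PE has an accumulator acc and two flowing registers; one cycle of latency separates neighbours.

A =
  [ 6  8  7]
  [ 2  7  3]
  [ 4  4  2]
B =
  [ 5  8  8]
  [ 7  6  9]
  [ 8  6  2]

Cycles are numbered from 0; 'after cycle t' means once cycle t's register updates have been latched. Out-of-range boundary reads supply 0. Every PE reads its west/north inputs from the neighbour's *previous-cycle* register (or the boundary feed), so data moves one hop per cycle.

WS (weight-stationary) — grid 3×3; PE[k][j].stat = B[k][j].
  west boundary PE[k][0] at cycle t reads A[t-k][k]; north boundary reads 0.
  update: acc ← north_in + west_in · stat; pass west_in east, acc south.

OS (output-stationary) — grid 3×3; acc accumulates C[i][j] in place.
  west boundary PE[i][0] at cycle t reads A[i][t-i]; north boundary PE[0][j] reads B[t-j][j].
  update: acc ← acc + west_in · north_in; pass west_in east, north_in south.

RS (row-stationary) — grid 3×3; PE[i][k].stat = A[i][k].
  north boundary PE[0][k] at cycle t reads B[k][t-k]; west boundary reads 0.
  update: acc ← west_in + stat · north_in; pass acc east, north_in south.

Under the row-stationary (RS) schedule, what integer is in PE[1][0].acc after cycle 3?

RS 3×3: PE[1][0] cycle-by-cycle (with neighbour feeds):
  0: (0,0).acc=30  regs=<30,5>
  0: (1,0).acc=0  regs=<0,0>
  1: (0,0).acc=48  regs=<48,8>
  1: (1,0).acc=10  regs=<10,5>
  2: (0,0).acc=48  regs=<48,8>
  2: (1,0).acc=16  regs=<16,8>
  3: (0,0).acc=0  regs=<0,0>
  3: (1,0).acc=16  regs=<16,8>

PE[1][0].acc = 16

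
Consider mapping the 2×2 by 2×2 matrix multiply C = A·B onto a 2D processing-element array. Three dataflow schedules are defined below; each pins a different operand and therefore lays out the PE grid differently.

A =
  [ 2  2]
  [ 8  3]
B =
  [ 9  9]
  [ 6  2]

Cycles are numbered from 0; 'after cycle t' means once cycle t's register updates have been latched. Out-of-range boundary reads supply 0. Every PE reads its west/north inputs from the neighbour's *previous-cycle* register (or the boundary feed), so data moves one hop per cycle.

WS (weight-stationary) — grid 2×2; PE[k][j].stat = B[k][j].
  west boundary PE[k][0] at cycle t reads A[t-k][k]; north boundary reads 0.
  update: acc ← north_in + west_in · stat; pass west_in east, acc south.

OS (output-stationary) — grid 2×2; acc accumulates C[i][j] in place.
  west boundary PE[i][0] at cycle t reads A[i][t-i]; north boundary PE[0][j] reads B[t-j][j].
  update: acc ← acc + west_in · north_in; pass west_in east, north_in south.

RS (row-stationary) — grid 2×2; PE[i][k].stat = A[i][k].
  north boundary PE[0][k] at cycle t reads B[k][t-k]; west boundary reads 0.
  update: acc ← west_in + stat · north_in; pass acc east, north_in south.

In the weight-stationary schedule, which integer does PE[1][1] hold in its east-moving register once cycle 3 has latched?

register = 3

WS on a 2×2 grid — tracing PE[1][1] and its feeders:
  step 0 · PE0,1: acc=0; fwd→0 fwd↓0
  step 0 · PE1,0: acc=0; fwd→0 fwd↓0
  step 0 · PE1,1: acc=0; fwd→0 fwd↓0
  step 1 · PE0,1: acc=18; fwd→2 fwd↓18
  step 1 · PE1,0: acc=30; fwd→2 fwd↓30
  step 1 · PE1,1: acc=0; fwd→0 fwd↓0
  step 2 · PE0,1: acc=72; fwd→8 fwd↓72
  step 2 · PE1,0: acc=90; fwd→3 fwd↓90
  step 2 · PE1,1: acc=22; fwd→2 fwd↓22
  step 3 · PE0,1: acc=0; fwd→0 fwd↓0
  step 3 · PE1,0: acc=0; fwd→0 fwd↓0
  step 3 · PE1,1: acc=78; fwd→3 fwd↓78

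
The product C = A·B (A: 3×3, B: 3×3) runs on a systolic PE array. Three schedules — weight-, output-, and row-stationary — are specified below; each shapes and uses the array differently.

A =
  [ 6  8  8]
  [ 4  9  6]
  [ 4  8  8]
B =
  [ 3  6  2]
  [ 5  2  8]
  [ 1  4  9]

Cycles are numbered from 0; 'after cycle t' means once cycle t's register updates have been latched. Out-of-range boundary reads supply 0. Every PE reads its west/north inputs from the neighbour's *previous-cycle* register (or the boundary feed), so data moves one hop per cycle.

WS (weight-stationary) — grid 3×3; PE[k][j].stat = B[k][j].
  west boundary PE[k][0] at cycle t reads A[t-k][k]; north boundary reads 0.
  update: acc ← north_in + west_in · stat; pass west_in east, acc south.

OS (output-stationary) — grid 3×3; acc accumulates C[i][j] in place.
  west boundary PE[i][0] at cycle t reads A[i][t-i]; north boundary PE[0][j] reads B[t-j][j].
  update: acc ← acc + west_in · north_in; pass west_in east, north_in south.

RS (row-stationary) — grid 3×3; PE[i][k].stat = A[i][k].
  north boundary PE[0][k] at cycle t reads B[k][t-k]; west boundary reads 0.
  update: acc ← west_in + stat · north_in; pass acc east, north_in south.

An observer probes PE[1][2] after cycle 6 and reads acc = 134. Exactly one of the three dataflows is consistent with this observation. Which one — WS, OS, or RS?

WS [3×3] PE[1][2] across cycles:
  step 0 · PE1,2: acc=0; fwd→0 fwd↓0
  step 1 · PE1,2: acc=0; fwd→0 fwd↓0
  step 2 · PE1,2: acc=0; fwd→0 fwd↓0
  step 3 · PE1,2: acc=76; fwd→8 fwd↓76
  step 4 · PE1,2: acc=80; fwd→9 fwd↓80
  step 5 · PE1,2: acc=72; fwd→8 fwd↓72
  step 6 · PE1,2: acc=0; fwd→0 fwd↓0
OS [3×3] PE[1][2] across cycles:
  step 0 · PE1,2: acc=0; fwd→0 fwd↓0
  step 1 · PE1,2: acc=0; fwd→0 fwd↓0
  step 2 · PE1,2: acc=0; fwd→0 fwd↓0
  step 3 · PE1,2: acc=8; fwd→4 fwd↓2
  step 4 · PE1,2: acc=80; fwd→9 fwd↓8
  step 5 · PE1,2: acc=134; fwd→6 fwd↓9
  step 6 · PE1,2: acc=134; fwd→0 fwd↓0
RS [3×3] PE[1][2] across cycles:
  step 0 · PE1,2: acc=0; fwd→0 fwd↓0
  step 1 · PE1,2: acc=0; fwd→0 fwd↓0
  step 2 · PE1,2: acc=0; fwd→0 fwd↓0
  step 3 · PE1,2: acc=63; fwd→63 fwd↓1
  step 4 · PE1,2: acc=66; fwd→66 fwd↓4
  step 5 · PE1,2: acc=134; fwd→134 fwd↓9
  step 6 · PE1,2: acc=0; fwd→0 fwd↓0

dataflow = OS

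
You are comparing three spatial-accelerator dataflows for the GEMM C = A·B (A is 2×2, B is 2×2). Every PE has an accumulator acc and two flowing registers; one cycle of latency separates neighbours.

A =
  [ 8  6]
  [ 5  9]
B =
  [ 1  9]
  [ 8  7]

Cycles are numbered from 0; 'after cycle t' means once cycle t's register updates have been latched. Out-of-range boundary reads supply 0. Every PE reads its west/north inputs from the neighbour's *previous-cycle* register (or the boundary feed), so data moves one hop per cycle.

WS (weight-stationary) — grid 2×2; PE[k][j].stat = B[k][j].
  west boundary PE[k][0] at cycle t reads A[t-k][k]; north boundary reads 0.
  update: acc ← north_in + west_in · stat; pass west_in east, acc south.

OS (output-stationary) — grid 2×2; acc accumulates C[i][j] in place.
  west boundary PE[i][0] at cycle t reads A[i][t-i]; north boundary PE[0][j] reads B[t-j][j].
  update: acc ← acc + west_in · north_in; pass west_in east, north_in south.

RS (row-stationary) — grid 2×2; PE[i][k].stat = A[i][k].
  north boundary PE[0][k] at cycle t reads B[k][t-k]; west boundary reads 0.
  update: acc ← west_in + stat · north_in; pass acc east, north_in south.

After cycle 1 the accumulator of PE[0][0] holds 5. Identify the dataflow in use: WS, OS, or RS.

WS (2×2 grid), PE[0][0]:
  t=0 PE[0][0]: acc=8 h=8 v=8
  t=1 PE[0][0]: acc=5 h=5 v=5
OS (2×2 grid), PE[0][0]:
  t=0 PE[0][0]: acc=8 h=8 v=1
  t=1 PE[0][0]: acc=56 h=6 v=8
RS (2×2 grid), PE[0][0]:
  t=0 PE[0][0]: acc=8 h=8 v=1
  t=1 PE[0][0]: acc=72 h=72 v=9

dataflow = WS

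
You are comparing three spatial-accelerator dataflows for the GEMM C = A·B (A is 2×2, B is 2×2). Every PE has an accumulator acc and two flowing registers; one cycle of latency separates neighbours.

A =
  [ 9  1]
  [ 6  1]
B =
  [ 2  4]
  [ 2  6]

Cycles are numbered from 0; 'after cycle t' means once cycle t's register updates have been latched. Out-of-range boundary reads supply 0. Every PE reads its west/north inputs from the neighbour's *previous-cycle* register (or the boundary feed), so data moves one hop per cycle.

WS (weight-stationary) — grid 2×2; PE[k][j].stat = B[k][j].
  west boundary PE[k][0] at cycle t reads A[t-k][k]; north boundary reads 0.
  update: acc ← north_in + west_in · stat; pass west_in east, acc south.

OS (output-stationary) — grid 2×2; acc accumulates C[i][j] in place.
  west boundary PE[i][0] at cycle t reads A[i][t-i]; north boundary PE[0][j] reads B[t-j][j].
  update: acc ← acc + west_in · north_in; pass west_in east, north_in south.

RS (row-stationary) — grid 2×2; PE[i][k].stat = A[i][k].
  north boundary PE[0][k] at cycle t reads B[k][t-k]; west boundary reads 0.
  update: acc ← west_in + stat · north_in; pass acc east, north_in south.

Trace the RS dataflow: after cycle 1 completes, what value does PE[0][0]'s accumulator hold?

RS (2×2). Following PE[0][0] plus its west/north inputs:
  [0] (0,0) acc=18 (h:18 v:2)
  [1] (0,0) acc=36 (h:36 v:4)

PE[0][0].acc = 36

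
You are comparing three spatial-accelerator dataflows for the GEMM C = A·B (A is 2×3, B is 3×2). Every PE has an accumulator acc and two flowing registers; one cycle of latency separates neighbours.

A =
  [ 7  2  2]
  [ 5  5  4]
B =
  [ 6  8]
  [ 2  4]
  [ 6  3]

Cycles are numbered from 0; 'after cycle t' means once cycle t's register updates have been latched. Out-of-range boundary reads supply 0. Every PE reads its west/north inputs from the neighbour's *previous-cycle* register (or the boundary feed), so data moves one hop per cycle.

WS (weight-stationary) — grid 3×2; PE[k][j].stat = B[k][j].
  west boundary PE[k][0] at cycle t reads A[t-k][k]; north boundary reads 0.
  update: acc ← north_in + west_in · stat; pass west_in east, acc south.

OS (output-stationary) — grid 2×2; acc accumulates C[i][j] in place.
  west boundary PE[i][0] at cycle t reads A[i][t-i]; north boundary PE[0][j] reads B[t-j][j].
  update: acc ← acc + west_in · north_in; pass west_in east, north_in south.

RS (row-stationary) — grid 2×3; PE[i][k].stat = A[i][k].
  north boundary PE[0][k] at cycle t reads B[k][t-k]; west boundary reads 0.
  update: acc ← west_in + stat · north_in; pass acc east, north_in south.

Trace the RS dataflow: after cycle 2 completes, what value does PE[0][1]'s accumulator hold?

PE[0][1].acc = 64

RS on a 2×3 grid — tracing PE[0][1] and its feeders:
  after 0 — PE[0][0] acc=42, pass-E 42, pass-S 6
  after 0 — PE[0][1] acc=0, pass-E 0, pass-S 0
  after 1 — PE[0][0] acc=56, pass-E 56, pass-S 8
  after 1 — PE[0][1] acc=46, pass-E 46, pass-S 2
  after 2 — PE[0][0] acc=0, pass-E 0, pass-S 0
  after 2 — PE[0][1] acc=64, pass-E 64, pass-S 4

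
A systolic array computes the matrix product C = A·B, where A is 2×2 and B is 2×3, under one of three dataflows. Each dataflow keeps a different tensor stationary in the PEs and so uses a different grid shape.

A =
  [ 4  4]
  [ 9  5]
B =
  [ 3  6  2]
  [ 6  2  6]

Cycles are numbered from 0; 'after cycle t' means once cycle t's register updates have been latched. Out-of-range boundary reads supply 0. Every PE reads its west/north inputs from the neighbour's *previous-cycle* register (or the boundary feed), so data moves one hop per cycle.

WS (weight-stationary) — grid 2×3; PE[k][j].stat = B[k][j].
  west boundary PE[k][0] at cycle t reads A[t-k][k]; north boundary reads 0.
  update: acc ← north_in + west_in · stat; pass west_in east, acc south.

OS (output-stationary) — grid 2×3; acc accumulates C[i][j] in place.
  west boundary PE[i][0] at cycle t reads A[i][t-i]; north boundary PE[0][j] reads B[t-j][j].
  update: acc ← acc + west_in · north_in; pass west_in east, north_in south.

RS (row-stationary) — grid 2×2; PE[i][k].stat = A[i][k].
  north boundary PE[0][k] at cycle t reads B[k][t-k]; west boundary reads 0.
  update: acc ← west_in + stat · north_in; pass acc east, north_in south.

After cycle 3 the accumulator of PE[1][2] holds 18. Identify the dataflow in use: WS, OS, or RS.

dataflow = OS

WS [2×3] PE[1][2] across cycles:
  @0  [1,2]  acc 0  |  →0  ↓0
  @1  [1,2]  acc 0  |  →0  ↓0
  @2  [1,2]  acc 0  |  →0  ↓0
  @3  [1,2]  acc 32  |  →4  ↓32
OS [2×3] PE[1][2] across cycles:
  @0  [1,2]  acc 0  |  →0  ↓0
  @1  [1,2]  acc 0  |  →0  ↓0
  @2  [1,2]  acc 0  |  →0  ↓0
  @3  [1,2]  acc 18  |  →9  ↓2
RS (2×2): PE[1][2] does not exist.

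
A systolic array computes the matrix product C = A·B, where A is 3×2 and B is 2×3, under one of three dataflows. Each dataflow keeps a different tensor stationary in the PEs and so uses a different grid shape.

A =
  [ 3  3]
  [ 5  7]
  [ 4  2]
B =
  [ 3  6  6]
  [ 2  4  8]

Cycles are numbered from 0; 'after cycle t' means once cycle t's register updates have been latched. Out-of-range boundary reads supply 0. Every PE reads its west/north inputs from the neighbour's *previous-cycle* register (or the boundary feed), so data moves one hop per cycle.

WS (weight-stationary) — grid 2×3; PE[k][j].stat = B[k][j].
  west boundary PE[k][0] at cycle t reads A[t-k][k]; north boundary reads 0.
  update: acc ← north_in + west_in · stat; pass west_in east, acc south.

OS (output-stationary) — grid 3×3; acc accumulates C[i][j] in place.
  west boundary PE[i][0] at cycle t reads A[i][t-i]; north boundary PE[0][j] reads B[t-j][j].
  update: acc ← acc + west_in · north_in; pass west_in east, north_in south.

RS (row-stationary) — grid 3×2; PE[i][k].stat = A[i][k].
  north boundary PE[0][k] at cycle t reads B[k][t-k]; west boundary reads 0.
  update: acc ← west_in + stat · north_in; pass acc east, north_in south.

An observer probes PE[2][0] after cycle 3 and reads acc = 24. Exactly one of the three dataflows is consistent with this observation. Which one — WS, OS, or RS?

WS: PE[2][0] is outside its 2×3 grid.
OS [3×3] PE[2][0] across cycles:
  cycle 0: PE[2][0] → acc 0, east 0, south 0
  cycle 1: PE[2][0] → acc 0, east 0, south 0
  cycle 2: PE[2][0] → acc 12, east 4, south 3
  cycle 3: PE[2][0] → acc 16, east 2, south 2
RS [3×2] PE[2][0] across cycles:
  cycle 0: PE[2][0] → acc 0, east 0, south 0
  cycle 1: PE[2][0] → acc 0, east 0, south 0
  cycle 2: PE[2][0] → acc 12, east 12, south 3
  cycle 3: PE[2][0] → acc 24, east 24, south 6

dataflow = RS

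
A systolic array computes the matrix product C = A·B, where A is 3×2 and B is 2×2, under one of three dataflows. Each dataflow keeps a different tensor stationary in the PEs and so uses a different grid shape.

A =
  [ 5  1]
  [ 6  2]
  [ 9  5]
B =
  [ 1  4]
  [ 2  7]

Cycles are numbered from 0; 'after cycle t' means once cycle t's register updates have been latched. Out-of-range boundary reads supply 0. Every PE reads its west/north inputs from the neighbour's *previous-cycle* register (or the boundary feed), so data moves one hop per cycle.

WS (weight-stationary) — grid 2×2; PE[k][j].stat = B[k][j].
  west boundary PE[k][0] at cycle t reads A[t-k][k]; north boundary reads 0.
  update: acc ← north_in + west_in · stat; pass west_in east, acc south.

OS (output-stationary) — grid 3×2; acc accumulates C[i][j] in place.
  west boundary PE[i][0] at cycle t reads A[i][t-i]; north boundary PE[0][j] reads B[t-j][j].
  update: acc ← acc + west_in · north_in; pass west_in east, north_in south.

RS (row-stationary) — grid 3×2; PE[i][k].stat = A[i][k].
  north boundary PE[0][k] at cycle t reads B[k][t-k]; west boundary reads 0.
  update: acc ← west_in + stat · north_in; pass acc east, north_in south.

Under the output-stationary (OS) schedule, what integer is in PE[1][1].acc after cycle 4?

OS (3×2). Following PE[1][1] plus its west/north inputs:
  t=0 PE[0][1]: acc=0 h=0 v=0
  t=0 PE[1][0]: acc=0 h=0 v=0
  t=0 PE[1][1]: acc=0 h=0 v=0
  t=1 PE[0][1]: acc=20 h=5 v=4
  t=1 PE[1][0]: acc=6 h=6 v=1
  t=1 PE[1][1]: acc=0 h=0 v=0
  t=2 PE[0][1]: acc=27 h=1 v=7
  t=2 PE[1][0]: acc=10 h=2 v=2
  t=2 PE[1][1]: acc=24 h=6 v=4
  t=3 PE[0][1]: acc=27 h=0 v=0
  t=3 PE[1][0]: acc=10 h=0 v=0
  t=3 PE[1][1]: acc=38 h=2 v=7
  t=4 PE[0][1]: acc=27 h=0 v=0
  t=4 PE[1][0]: acc=10 h=0 v=0
  t=4 PE[1][1]: acc=38 h=0 v=0

PE[1][1].acc = 38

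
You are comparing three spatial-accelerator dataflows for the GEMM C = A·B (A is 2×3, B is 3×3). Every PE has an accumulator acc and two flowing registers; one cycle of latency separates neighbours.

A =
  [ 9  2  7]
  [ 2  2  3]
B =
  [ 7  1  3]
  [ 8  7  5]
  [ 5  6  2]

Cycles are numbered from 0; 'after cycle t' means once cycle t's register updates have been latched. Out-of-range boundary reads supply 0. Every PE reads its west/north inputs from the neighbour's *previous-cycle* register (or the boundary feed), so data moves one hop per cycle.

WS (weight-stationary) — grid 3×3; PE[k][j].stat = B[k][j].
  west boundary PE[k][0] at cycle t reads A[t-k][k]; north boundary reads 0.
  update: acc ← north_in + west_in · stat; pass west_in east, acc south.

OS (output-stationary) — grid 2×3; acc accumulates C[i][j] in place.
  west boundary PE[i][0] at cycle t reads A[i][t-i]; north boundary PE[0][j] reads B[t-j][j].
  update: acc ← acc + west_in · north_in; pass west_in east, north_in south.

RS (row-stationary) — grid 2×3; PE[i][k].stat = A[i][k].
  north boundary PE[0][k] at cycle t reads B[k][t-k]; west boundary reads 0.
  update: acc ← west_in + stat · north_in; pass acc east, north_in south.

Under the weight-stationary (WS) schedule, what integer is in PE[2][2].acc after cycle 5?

WS 3×3: PE[2][2] cycle-by-cycle (with neighbour feeds):
  after 0 — PE[1][2] acc=0, pass-E 0, pass-S 0
  after 0 — PE[2][1] acc=0, pass-E 0, pass-S 0
  after 0 — PE[2][2] acc=0, pass-E 0, pass-S 0
  after 1 — PE[1][2] acc=0, pass-E 0, pass-S 0
  after 1 — PE[2][1] acc=0, pass-E 0, pass-S 0
  after 1 — PE[2][2] acc=0, pass-E 0, pass-S 0
  after 2 — PE[1][2] acc=0, pass-E 0, pass-S 0
  after 2 — PE[2][1] acc=0, pass-E 0, pass-S 0
  after 2 — PE[2][2] acc=0, pass-E 0, pass-S 0
  after 3 — PE[1][2] acc=37, pass-E 2, pass-S 37
  after 3 — PE[2][1] acc=65, pass-E 7, pass-S 65
  after 3 — PE[2][2] acc=0, pass-E 0, pass-S 0
  after 4 — PE[1][2] acc=16, pass-E 2, pass-S 16
  after 4 — PE[2][1] acc=34, pass-E 3, pass-S 34
  after 4 — PE[2][2] acc=51, pass-E 7, pass-S 51
  after 5 — PE[1][2] acc=0, pass-E 0, pass-S 0
  after 5 — PE[2][1] acc=0, pass-E 0, pass-S 0
  after 5 — PE[2][2] acc=22, pass-E 3, pass-S 22

PE[2][2].acc = 22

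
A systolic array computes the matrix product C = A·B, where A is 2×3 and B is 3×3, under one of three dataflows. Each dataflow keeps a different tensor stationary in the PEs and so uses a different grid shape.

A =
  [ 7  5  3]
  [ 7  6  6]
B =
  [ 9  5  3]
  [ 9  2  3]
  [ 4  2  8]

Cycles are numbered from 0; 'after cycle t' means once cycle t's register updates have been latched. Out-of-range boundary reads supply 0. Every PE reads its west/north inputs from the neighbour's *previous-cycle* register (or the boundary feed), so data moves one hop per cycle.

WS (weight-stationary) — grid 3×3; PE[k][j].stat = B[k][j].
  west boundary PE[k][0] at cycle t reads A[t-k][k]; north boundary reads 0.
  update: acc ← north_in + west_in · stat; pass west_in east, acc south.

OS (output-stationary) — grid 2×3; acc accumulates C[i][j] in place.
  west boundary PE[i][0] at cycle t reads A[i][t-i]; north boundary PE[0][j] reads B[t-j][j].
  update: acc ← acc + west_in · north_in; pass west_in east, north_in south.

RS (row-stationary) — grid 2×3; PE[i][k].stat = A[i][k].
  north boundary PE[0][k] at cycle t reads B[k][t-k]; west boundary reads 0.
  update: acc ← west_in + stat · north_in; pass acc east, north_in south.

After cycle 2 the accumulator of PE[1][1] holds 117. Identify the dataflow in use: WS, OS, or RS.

— WS: 3×3; PE[1][1] trace:
  step 0 · PE1,1: acc=0; fwd→0 fwd↓0
  step 1 · PE1,1: acc=0; fwd→0 fwd↓0
  step 2 · PE1,1: acc=45; fwd→5 fwd↓45
— OS: 2×3; PE[1][1] trace:
  step 0 · PE1,1: acc=0; fwd→0 fwd↓0
  step 1 · PE1,1: acc=0; fwd→0 fwd↓0
  step 2 · PE1,1: acc=35; fwd→7 fwd↓5
— RS: 2×3; PE[1][1] trace:
  step 0 · PE1,1: acc=0; fwd→0 fwd↓0
  step 1 · PE1,1: acc=0; fwd→0 fwd↓0
  step 2 · PE1,1: acc=117; fwd→117 fwd↓9

dataflow = RS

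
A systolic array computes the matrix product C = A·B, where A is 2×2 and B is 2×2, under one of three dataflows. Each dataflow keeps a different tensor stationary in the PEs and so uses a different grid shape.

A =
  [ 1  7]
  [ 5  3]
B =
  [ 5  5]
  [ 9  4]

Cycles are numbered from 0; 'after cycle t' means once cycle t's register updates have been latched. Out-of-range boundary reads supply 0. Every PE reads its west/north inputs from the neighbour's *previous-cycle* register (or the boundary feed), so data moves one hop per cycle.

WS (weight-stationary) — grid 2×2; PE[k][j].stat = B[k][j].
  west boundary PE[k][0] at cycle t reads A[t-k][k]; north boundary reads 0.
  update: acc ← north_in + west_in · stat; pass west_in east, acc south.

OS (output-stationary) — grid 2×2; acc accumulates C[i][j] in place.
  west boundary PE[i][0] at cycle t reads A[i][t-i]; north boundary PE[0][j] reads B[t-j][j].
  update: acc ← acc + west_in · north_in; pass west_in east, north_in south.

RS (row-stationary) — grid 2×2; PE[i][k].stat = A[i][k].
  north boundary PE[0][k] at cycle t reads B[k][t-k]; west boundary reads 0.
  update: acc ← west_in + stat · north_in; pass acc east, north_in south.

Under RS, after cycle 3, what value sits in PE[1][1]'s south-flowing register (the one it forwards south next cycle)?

Tracing RS — 2×2 array, target PE[1][1]:
  step 0 · PE0,1: acc=0; fwd→0 fwd↓0
  step 0 · PE1,0: acc=0; fwd→0 fwd↓0
  step 0 · PE1,1: acc=0; fwd→0 fwd↓0
  step 1 · PE0,1: acc=68; fwd→68 fwd↓9
  step 1 · PE1,0: acc=25; fwd→25 fwd↓5
  step 1 · PE1,1: acc=0; fwd→0 fwd↓0
  step 2 · PE0,1: acc=33; fwd→33 fwd↓4
  step 2 · PE1,0: acc=25; fwd→25 fwd↓5
  step 2 · PE1,1: acc=52; fwd→52 fwd↓9
  step 3 · PE0,1: acc=0; fwd→0 fwd↓0
  step 3 · PE1,0: acc=0; fwd→0 fwd↓0
  step 3 · PE1,1: acc=37; fwd→37 fwd↓4

register = 4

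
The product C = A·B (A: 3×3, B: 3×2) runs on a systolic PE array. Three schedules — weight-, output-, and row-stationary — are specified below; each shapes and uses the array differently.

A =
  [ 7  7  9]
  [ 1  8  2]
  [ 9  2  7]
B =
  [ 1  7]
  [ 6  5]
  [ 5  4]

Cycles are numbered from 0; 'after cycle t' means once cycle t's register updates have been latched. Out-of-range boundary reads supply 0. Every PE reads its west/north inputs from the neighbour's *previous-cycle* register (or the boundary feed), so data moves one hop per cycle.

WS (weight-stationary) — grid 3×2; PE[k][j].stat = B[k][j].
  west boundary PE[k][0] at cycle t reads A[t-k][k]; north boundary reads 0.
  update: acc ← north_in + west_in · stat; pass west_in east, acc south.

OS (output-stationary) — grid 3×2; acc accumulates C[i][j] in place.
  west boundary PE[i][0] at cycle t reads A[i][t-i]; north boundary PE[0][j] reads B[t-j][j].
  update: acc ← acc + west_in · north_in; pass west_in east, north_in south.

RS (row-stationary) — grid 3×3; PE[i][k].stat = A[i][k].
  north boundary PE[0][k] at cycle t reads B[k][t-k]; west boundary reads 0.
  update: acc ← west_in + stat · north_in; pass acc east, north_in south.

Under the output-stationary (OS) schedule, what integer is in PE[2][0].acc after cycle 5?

OS on a 3×2 grid — tracing PE[2][0] and its feeders:
  c0 r1c0: 0 / 0 / 0
  c0 r2c0: 0 / 0 / 0
  c1 r1c0: 1 / 1 / 1
  c1 r2c0: 0 / 0 / 0
  c2 r1c0: 49 / 8 / 6
  c2 r2c0: 9 / 9 / 1
  c3 r1c0: 59 / 2 / 5
  c3 r2c0: 21 / 2 / 6
  c4 r1c0: 59 / 0 / 0
  c4 r2c0: 56 / 7 / 5
  c5 r1c0: 59 / 0 / 0
  c5 r2c0: 56 / 0 / 0

PE[2][0].acc = 56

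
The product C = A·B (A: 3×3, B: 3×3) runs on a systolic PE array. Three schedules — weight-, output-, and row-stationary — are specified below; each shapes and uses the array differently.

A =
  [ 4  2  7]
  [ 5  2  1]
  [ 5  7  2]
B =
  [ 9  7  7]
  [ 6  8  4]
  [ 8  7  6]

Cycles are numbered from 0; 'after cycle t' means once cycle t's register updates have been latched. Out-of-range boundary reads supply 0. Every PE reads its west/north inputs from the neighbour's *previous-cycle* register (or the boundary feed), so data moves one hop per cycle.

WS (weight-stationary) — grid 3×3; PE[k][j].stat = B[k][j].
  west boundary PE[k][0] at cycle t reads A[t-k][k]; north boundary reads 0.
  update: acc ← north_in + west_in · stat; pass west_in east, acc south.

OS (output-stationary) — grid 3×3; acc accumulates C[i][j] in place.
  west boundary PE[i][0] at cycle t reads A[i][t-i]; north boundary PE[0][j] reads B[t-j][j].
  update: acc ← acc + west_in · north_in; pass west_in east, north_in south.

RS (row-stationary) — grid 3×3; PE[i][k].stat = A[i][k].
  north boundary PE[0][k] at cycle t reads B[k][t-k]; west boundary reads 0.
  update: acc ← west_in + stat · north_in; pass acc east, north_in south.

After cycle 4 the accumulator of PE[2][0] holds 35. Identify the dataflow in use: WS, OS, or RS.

Under WS (3×3), PE[2][0]:
  @0  [2,0]  acc 0  |  →0  ↓0
  @1  [2,0]  acc 0  |  →0  ↓0
  @2  [2,0]  acc 104  |  →7  ↓104
  @3  [2,0]  acc 65  |  →1  ↓65
  @4  [2,0]  acc 103  |  →2  ↓103
Under OS (3×3), PE[2][0]:
  @0  [2,0]  acc 0  |  →0  ↓0
  @1  [2,0]  acc 0  |  →0  ↓0
  @2  [2,0]  acc 45  |  →5  ↓9
  @3  [2,0]  acc 87  |  →7  ↓6
  @4  [2,0]  acc 103  |  →2  ↓8
Under RS (3×3), PE[2][0]:
  @0  [2,0]  acc 0  |  →0  ↓0
  @1  [2,0]  acc 0  |  →0  ↓0
  @2  [2,0]  acc 45  |  →45  ↓9
  @3  [2,0]  acc 35  |  →35  ↓7
  @4  [2,0]  acc 35  |  →35  ↓7

dataflow = RS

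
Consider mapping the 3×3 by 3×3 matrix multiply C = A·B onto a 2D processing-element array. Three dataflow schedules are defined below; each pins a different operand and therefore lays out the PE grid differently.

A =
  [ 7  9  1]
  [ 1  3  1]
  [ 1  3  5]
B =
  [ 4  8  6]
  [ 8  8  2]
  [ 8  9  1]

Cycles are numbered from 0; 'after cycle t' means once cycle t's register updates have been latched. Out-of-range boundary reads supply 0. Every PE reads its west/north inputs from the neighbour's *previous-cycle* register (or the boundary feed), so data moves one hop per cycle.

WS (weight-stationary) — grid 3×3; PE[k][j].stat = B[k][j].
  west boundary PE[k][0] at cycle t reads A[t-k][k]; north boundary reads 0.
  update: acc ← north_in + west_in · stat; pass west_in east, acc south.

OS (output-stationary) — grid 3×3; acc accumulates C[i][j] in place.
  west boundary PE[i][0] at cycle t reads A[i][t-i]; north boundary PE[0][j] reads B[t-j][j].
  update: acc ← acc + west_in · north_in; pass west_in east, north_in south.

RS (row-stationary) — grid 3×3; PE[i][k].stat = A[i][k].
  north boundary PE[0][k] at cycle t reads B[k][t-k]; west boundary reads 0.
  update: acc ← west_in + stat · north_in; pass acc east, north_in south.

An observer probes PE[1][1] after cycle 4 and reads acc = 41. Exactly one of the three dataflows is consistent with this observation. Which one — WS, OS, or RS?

WS [3×3] PE[1][1] across cycles:
  step 0 · PE1,1: acc=0; fwd→0 fwd↓0
  step 1 · PE1,1: acc=0; fwd→0 fwd↓0
  step 2 · PE1,1: acc=128; fwd→9 fwd↓128
  step 3 · PE1,1: acc=32; fwd→3 fwd↓32
  step 4 · PE1,1: acc=32; fwd→3 fwd↓32
OS [3×3] PE[1][1] across cycles:
  step 0 · PE1,1: acc=0; fwd→0 fwd↓0
  step 1 · PE1,1: acc=0; fwd→0 fwd↓0
  step 2 · PE1,1: acc=8; fwd→1 fwd↓8
  step 3 · PE1,1: acc=32; fwd→3 fwd↓8
  step 4 · PE1,1: acc=41; fwd→1 fwd↓9
RS [3×3] PE[1][1] across cycles:
  step 0 · PE1,1: acc=0; fwd→0 fwd↓0
  step 1 · PE1,1: acc=0; fwd→0 fwd↓0
  step 2 · PE1,1: acc=28; fwd→28 fwd↓8
  step 3 · PE1,1: acc=32; fwd→32 fwd↓8
  step 4 · PE1,1: acc=12; fwd→12 fwd↓2

dataflow = OS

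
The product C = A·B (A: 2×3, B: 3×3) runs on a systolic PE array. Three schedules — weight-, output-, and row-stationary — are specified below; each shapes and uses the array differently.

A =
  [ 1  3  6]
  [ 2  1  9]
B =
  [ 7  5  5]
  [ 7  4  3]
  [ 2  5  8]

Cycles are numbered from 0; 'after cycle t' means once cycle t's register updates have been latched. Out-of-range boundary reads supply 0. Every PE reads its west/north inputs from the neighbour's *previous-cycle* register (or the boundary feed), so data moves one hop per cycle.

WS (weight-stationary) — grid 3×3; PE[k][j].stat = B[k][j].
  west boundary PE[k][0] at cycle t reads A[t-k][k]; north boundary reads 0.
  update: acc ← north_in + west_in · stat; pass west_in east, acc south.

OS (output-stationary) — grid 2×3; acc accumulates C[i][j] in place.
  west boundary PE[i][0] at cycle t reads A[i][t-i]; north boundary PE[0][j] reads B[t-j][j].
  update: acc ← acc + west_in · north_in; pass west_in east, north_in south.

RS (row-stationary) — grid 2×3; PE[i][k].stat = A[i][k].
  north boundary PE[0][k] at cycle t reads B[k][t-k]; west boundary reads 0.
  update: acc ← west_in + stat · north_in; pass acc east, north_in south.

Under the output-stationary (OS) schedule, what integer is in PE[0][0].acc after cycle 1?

PE[0][0].acc = 28

OS 2×3: PE[0][0] cycle-by-cycle (with neighbour feeds):
  0: (0,0).acc=7  regs=<1,7>
  1: (0,0).acc=28  regs=<3,7>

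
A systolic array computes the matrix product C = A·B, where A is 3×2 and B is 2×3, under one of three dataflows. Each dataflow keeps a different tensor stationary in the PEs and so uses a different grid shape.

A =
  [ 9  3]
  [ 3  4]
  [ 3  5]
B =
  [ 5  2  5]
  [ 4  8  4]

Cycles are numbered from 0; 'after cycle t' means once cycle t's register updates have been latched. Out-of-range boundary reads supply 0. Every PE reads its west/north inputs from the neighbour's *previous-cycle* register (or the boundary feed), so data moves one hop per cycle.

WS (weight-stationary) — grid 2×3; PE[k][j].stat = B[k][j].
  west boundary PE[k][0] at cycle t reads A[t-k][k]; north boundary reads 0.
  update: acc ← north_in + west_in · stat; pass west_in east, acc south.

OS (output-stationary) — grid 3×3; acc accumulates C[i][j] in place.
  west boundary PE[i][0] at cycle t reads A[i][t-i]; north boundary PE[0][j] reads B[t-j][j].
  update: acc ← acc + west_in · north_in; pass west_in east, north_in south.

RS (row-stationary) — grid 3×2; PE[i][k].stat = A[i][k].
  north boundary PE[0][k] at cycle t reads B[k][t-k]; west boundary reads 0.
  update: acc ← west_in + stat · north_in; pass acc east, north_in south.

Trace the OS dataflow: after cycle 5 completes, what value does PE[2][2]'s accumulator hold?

Tracing OS — 3×3 array, target PE[2][2]:
  step 0 · PE1,2: acc=0; fwd→0 fwd↓0
  step 0 · PE2,1: acc=0; fwd→0 fwd↓0
  step 0 · PE2,2: acc=0; fwd→0 fwd↓0
  step 1 · PE1,2: acc=0; fwd→0 fwd↓0
  step 1 · PE2,1: acc=0; fwd→0 fwd↓0
  step 1 · PE2,2: acc=0; fwd→0 fwd↓0
  step 2 · PE1,2: acc=0; fwd→0 fwd↓0
  step 2 · PE2,1: acc=0; fwd→0 fwd↓0
  step 2 · PE2,2: acc=0; fwd→0 fwd↓0
  step 3 · PE1,2: acc=15; fwd→3 fwd↓5
  step 3 · PE2,1: acc=6; fwd→3 fwd↓2
  step 3 · PE2,2: acc=0; fwd→0 fwd↓0
  step 4 · PE1,2: acc=31; fwd→4 fwd↓4
  step 4 · PE2,1: acc=46; fwd→5 fwd↓8
  step 4 · PE2,2: acc=15; fwd→3 fwd↓5
  step 5 · PE1,2: acc=31; fwd→0 fwd↓0
  step 5 · PE2,1: acc=46; fwd→0 fwd↓0
  step 5 · PE2,2: acc=35; fwd→5 fwd↓4

PE[2][2].acc = 35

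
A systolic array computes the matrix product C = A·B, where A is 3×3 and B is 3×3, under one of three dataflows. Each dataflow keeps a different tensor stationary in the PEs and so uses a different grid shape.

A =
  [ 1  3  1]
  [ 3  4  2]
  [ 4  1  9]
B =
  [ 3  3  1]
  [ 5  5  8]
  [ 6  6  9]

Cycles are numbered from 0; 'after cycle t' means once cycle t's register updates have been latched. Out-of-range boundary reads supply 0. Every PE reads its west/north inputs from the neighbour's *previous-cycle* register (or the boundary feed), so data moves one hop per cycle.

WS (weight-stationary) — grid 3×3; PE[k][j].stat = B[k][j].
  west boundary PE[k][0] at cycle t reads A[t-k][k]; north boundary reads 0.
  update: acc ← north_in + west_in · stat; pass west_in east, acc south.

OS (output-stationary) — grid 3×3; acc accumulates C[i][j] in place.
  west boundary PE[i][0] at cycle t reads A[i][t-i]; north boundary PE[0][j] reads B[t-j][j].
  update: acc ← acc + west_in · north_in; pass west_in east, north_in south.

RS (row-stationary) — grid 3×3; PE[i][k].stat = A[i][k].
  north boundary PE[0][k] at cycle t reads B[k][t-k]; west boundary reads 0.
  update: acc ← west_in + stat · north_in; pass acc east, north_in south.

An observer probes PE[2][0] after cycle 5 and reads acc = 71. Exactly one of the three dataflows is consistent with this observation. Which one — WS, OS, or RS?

dataflow = OS

WS [3×3] PE[2][0] across cycles:
  @0  [2,0]  acc 0  |  →0  ↓0
  @1  [2,0]  acc 0  |  →0  ↓0
  @2  [2,0]  acc 24  |  →1  ↓24
  @3  [2,0]  acc 41  |  →2  ↓41
  @4  [2,0]  acc 71  |  →9  ↓71
  @5  [2,0]  acc 0  |  →0  ↓0
OS [3×3] PE[2][0] across cycles:
  @0  [2,0]  acc 0  |  →0  ↓0
  @1  [2,0]  acc 0  |  →0  ↓0
  @2  [2,0]  acc 12  |  →4  ↓3
  @3  [2,0]  acc 17  |  →1  ↓5
  @4  [2,0]  acc 71  |  →9  ↓6
  @5  [2,0]  acc 71  |  →0  ↓0
RS [3×3] PE[2][0] across cycles:
  @0  [2,0]  acc 0  |  →0  ↓0
  @1  [2,0]  acc 0  |  →0  ↓0
  @2  [2,0]  acc 12  |  →12  ↓3
  @3  [2,0]  acc 12  |  →12  ↓3
  @4  [2,0]  acc 4  |  →4  ↓1
  @5  [2,0]  acc 0  |  →0  ↓0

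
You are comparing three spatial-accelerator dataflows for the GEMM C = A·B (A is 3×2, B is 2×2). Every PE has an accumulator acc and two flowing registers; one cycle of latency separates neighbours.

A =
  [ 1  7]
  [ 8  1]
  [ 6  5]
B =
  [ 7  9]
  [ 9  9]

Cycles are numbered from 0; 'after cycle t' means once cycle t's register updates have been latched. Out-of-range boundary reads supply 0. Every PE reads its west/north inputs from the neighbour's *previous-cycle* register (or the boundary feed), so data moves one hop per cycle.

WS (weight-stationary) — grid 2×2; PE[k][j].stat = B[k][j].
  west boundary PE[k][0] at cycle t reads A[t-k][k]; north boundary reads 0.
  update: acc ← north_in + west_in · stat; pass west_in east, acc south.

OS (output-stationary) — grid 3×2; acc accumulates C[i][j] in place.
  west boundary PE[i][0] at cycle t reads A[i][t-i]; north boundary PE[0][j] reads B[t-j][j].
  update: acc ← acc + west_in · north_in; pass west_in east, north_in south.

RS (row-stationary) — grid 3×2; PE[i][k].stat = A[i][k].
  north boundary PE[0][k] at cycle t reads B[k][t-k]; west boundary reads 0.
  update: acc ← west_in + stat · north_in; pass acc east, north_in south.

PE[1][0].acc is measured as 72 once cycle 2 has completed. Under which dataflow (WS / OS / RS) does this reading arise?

dataflow = RS

WS (2×2 grid), PE[1][0]:
  [0] (1,0) acc=0 (h:0 v:0)
  [1] (1,0) acc=70 (h:7 v:70)
  [2] (1,0) acc=65 (h:1 v:65)
OS (3×2 grid), PE[1][0]:
  [0] (1,0) acc=0 (h:0 v:0)
  [1] (1,0) acc=56 (h:8 v:7)
  [2] (1,0) acc=65 (h:1 v:9)
RS (3×2 grid), PE[1][0]:
  [0] (1,0) acc=0 (h:0 v:0)
  [1] (1,0) acc=56 (h:56 v:7)
  [2] (1,0) acc=72 (h:72 v:9)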